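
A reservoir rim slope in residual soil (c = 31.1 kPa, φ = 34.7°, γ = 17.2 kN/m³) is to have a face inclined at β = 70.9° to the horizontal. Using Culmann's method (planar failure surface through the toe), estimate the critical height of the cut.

H_c = 29.11 m

Culmann's analysis gives the critical failure plane at α_cr = (β + φ)/2 = (70.9 + 34.7)/2 = 52.8°, and the critical height
H_c = (4c/γ) · sinβ cosφ / [1 − cos(β − φ)]
    = (4·31.1/17.2) · sin70.9°·cos34.7° / [1 − cos(36.2°)]
    = 7.233 · 0.9449·0.8221 / [1 − 0.8070]
    = 7.233 · 0.7769 / 0.1930
    = 29.11 m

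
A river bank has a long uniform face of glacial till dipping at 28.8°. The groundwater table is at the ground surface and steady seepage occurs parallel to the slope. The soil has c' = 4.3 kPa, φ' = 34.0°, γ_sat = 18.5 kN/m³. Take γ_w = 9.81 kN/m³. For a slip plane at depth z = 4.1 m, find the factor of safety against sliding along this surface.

FS = 0.71

With seepage parallel to the slope and the water table at the surface, the effective normal stress on the slip plane uses the buoyant unit weight γ' = γ_sat − γ_w while the driving shear stress uses γ_sat:
FS = [c' + γ' z cos²β tanφ'] / [γ_sat z sinβ cosβ]
γ' = 18.5 − 9.81 = 8.69 kN/m³
Numerator = 4.3 + 8.69·4.1·cos²28.8°·tan34.0° = 4.3 + 8.69·4.1·0.7679·0.6745 = 22.755 kPa
Denominator = 18.5·4.1·sin28.8°·cos28.8° = 18.5·4.1·0.4818·0.8763 = 32.021 kPa
FS = 22.755 / 32.021 = 0.711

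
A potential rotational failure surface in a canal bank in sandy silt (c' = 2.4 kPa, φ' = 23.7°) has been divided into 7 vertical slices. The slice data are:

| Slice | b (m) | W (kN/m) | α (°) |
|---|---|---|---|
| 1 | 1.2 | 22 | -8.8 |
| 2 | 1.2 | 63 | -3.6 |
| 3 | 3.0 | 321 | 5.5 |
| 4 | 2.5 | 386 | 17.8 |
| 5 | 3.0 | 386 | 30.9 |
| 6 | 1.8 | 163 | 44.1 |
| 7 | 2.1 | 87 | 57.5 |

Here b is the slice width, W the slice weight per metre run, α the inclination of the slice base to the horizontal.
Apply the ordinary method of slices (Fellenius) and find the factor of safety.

FS = 1.14

Ordinary method of slices: FS = Σ[c'·Δl_i + (W_i cosα_i)·tanφ'] / Σ W_i sinα_i, with Δl_i = b_i / cosα_i.
Slice 1: Δl = 1.2/cos(-8.8°) = 1.214 m; N'_1 = 22·cos(-8.8°) = 21.7; c'Δl = 2.91; W sinα = -3.4
Slice 2: Δl = 1.2/cos(-3.6°) = 1.202 m; N'_2 = 63·cos(-3.6°) = 62.9; c'Δl = 2.89; W sinα = -4.0
Slice 3: Δl = 3.0/cos5.5° = 3.014 m; N'_3 = 321·cos5.5° = 319.5; c'Δl = 7.23; W sinα = 30.8
Slice 4: Δl = 2.5/cos17.8° = 2.626 m; N'_4 = 386·cos17.8° = 367.5; c'Δl = 6.30; W sinα = 118.0
Slice 5: Δl = 3.0/cos30.9° = 3.496 m; N'_5 = 386·cos30.9° = 331.2; c'Δl = 8.39; W sinα = 198.2
Slice 6: Δl = 1.8/cos44.1° = 2.507 m; N'_6 = 163·cos44.1° = 117.1; c'Δl = 6.02; W sinα = 113.4
Slice 7: Δl = 2.1/cos57.5° = 3.908 m; N'_7 = 87·cos57.5° = 46.7; c'Δl = 9.38; W sinα = 73.4
Σc'Δl = 43.1 kN/m; ΣN' = 1266.7 kN/m; ΣW sinα = 526.5 kN/m
Resisting = 43.1 + 1266.7·tan23.7° = 43.1 + 556.0 = 599.2 kN/m
FS = 599.2 / 526.5 = 1.138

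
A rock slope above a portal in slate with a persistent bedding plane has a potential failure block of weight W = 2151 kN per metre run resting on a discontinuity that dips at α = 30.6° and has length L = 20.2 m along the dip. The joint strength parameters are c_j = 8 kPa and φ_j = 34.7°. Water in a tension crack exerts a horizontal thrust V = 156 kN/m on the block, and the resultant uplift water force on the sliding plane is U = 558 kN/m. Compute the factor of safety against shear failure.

Resolving the block weight along and normal to the plane and applying the Mohr–Coulomb strength on the joint:
N' = W cosα − U − V sinα = 2151·cos30.6° − 558 − 156·sin30.6° = 1214.0 kN/m
Driving force T = W sinα + V cosα = 2151·sin30.6° + 156·cos30.6° = 1229.2 kN/m
Resisting force R = c_j·L + N'·tanφ_j = 8·20.2 + 1214.0·tan34.7° = 161.6 + 840.6 = 1002.2 kN/m
FS = R / T = 1002.2 / 1229.2 = 0.815

FS = 0.82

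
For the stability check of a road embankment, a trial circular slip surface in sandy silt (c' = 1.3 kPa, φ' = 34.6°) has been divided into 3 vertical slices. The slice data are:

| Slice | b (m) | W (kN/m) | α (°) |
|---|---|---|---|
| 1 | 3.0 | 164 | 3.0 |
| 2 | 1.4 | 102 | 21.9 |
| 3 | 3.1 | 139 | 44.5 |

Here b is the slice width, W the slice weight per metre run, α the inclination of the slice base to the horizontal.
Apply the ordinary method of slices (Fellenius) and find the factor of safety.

Ordinary method of slices: FS = Σ[c'·Δl_i + (W_i cosα_i)·tanφ'] / Σ W_i sinα_i, with Δl_i = b_i / cosα_i.
Slice 1: Δl = 3.0/cos3.0° = 3.004 m; N'_1 = 164·cos3.0° = 163.8; c'Δl = 3.91; W sinα = 8.6
Slice 2: Δl = 1.4/cos21.9° = 1.509 m; N'_2 = 102·cos21.9° = 94.6; c'Δl = 1.96; W sinα = 38.0
Slice 3: Δl = 3.1/cos44.5° = 4.346 m; N'_3 = 139·cos44.5° = 99.1; c'Δl = 5.65; W sinα = 97.4
Σc'Δl = 11.5 kN/m; ΣN' = 357.6 kN/m; ΣW sinα = 144.1 kN/m
Resisting = 11.5 + 357.6·tan34.6° = 11.5 + 246.7 = 258.2 kN/m
FS = 258.2 / 144.1 = 1.792

FS = 1.79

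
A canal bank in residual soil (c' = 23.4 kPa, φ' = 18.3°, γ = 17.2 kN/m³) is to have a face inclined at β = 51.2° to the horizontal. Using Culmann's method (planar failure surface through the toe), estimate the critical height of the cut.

Culmann's analysis gives the critical failure plane at α_cr = (β + φ')/2 = (51.2 + 18.3)/2 = 34.8°, and the critical height
H_c = (4c'/γ) · sinβ cosφ' / [1 − cos(β − φ')]
    = (4·23.4/17.2) · sin51.2°·cos18.3° / [1 − cos(32.9°)]
    = 5.442 · 0.7793·0.9494 / [1 − 0.8396]
    = 5.442 · 0.7399 / 0.1604
    = 25.11 m

H_c = 25.11 m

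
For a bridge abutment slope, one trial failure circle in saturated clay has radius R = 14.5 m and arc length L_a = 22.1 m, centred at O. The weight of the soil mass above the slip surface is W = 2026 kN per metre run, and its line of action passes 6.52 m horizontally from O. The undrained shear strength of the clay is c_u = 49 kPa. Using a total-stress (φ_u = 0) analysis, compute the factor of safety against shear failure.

Taking moments about the centre O, the resisting moment is provided by the undrained shear strength acting along the arc:
M_R = c_u·L_a·R = 49·22.10·14.5 = 15702.1 kN·m/m
M_D = W·d = 2026·6.52 = 13209.5 kN·m/m
FS = M_R / M_D = 15702.1 / 13209.5 = 1.189

FS = 1.19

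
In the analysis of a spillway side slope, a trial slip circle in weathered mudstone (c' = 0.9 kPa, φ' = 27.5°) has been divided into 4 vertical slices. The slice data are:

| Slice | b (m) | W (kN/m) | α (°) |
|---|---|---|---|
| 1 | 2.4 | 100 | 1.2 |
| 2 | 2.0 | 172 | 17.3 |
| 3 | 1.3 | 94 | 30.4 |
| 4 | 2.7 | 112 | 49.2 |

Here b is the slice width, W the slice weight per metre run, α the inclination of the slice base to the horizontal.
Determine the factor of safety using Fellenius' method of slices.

Ordinary method of slices: FS = Σ[c'·Δl_i + (W_i cosα_i)·tanφ'] / Σ W_i sinα_i, with Δl_i = b_i / cosα_i.
Slice 1: Δl = 2.4/cos1.2° = 2.401 m; N'_1 = 100·cos1.2° = 100.0; c'Δl = 2.16; W sinα = 2.1
Slice 2: Δl = 2.0/cos17.3° = 2.095 m; N'_2 = 172·cos17.3° = 164.2; c'Δl = 1.89; W sinα = 51.1
Slice 3: Δl = 1.3/cos30.4° = 1.507 m; N'_3 = 94·cos30.4° = 81.1; c'Δl = 1.36; W sinα = 47.6
Slice 4: Δl = 2.7/cos49.2° = 4.132 m; N'_4 = 112·cos49.2° = 73.2; c'Δl = 3.72; W sinα = 84.8
Σc'Δl = 9.1 kN/m; ΣN' = 418.5 kN/m; ΣW sinα = 185.6 kN/m
Resisting = 9.1 + 418.5·tan27.5° = 9.1 + 217.8 = 227.0 kN/m
FS = 227.0 / 185.6 = 1.223

FS = 1.22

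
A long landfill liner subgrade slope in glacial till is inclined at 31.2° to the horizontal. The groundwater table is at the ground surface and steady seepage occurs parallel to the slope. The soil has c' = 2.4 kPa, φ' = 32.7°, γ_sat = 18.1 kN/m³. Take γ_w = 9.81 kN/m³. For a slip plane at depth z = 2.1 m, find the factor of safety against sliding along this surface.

With seepage parallel to the slope and the water table at the surface, the effective normal stress on the slip plane uses the buoyant unit weight γ' = γ_sat − γ_w while the driving shear stress uses γ_sat:
FS = [c' + γ' z cos²β tanφ'] / [γ_sat z sinβ cosβ]
γ' = 18.1 − 9.81 = 8.29 kN/m³
Numerator = 2.4 + 8.29·2.1·cos²31.2°·tan32.7° = 2.4 + 8.29·2.1·0.7316·0.6420 = 10.577 kPa
Denominator = 18.1·2.1·sin31.2°·cos31.2° = 18.1·2.1·0.5180·0.8554 = 16.842 kPa
FS = 10.577 / 16.842 = 0.628

FS = 0.63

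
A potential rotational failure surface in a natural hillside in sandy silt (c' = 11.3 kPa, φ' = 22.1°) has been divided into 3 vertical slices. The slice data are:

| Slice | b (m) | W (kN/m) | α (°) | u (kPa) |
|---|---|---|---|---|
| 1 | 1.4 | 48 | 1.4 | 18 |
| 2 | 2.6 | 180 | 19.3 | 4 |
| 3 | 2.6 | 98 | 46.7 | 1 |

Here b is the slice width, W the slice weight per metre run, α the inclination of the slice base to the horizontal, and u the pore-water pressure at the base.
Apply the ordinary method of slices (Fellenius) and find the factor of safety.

FS = 1.43

Ordinary method of slices: FS = Σ[c'·Δl_i + (W_i cosα_i − u_i·Δl_i)·tanφ'] / Σ W_i sinα_i, with Δl_i = b_i / cosα_i.
Slice 1: Δl = 1.4/cos1.4° = 1.400 m; N'_1 = 48·cos1.4° − 18·1.400 = 22.8; c'Δl = 15.82; W sinα = 1.2
Slice 2: Δl = 2.6/cos19.3° = 2.755 m; N'_2 = 180·cos19.3° − 4·2.755 = 158.9; c'Δl = 31.13; W sinα = 59.5
Slice 3: Δl = 2.6/cos46.7° = 3.791 m; N'_3 = 98·cos46.7° − 1·3.791 = 63.4; c'Δl = 42.84; W sinα = 71.3
Σc'Δl = 89.8 kN/m; ΣN' = 245.1 kN/m; ΣW sinα = 132.0 kN/m
Resisting = 89.8 + 245.1·tan22.1° = 89.8 + 99.5 = 189.3 kN/m
FS = 189.3 / 132.0 = 1.434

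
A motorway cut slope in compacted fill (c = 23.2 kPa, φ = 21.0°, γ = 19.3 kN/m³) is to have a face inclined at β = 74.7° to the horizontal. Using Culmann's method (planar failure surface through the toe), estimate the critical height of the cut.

Culmann's analysis gives the critical failure plane at α_cr = (β + φ)/2 = (74.7 + 21.0)/2 = 47.9°, and the critical height
H_c = (4c/γ) · sinβ cosφ / [1 − cos(β − φ)]
    = (4·23.2/19.3) · sin74.7°·cos21.0° / [1 − cos(53.7°)]
    = 4.808 · 0.9646·0.9336 / [1 − 0.5920]
    = 4.808 · 0.9005 / 0.4080
    = 10.61 m

H_c = 10.61 m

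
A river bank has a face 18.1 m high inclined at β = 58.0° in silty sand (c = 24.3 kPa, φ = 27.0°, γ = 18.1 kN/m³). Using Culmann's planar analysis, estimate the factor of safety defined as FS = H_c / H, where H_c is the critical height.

H_c = (4c/γ) · sinβ cosφ / [1 − cos(β − φ)]
    = (4·24.3/18.1) · sin58.0°·cos27.0° / [1 − cos31.0°]
    = 5.370 · 0.7556 / 0.1428 = 28.41 m
FS = H_c / H = 28.41 / 18.1 = 1.570

FS = 1.57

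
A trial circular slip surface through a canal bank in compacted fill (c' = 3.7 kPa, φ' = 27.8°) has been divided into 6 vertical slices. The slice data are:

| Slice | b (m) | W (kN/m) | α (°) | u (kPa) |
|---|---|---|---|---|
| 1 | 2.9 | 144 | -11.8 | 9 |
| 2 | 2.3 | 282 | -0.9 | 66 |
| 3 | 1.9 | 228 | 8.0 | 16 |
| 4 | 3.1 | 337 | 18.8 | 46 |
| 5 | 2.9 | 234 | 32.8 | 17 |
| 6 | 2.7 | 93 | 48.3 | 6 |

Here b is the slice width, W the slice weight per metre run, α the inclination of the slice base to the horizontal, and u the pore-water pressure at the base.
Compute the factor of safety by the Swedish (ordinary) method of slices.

FS = 1.58

Ordinary method of slices: FS = Σ[c'·Δl_i + (W_i cosα_i − u_i·Δl_i)·tanφ'] / Σ W_i sinα_i, with Δl_i = b_i / cosα_i.
Slice 1: Δl = 2.9/cos(-11.8°) = 2.963 m; N'_1 = 144·cos(-11.8°) − 9·2.963 = 114.3; c'Δl = 10.96; W sinα = -29.4
Slice 2: Δl = 2.3/cos(-0.9°) = 2.300 m; N'_2 = 282·cos(-0.9°) − 66·2.300 = 130.1; c'Δl = 8.51; W sinα = -4.4
Slice 3: Δl = 1.9/cos8.0° = 1.919 m; N'_3 = 228·cos8.0° − 16·1.919 = 195.1; c'Δl = 7.10; W sinα = 31.7
Slice 4: Δl = 3.1/cos18.8° = 3.275 m; N'_4 = 337·cos18.8° − 46·3.275 = 168.4; c'Δl = 12.12; W sinα = 108.6
Slice 5: Δl = 2.9/cos32.8° = 3.450 m; N'_5 = 234·cos32.8° − 17·3.450 = 138.0; c'Δl = 12.77; W sinα = 126.8
Slice 6: Δl = 2.7/cos48.3° = 4.059 m; N'_6 = 93·cos48.3° − 6·4.059 = 37.5; c'Δl = 15.02; W sinα = 69.4
Σc'Δl = 66.5 kN/m; ΣN' = 783.5 kN/m; ΣW sinα = 302.7 kN/m
Resisting = 66.5 + 783.5·tan27.8° = 66.5 + 413.1 = 479.5 kN/m
FS = 479.5 / 302.7 = 1.584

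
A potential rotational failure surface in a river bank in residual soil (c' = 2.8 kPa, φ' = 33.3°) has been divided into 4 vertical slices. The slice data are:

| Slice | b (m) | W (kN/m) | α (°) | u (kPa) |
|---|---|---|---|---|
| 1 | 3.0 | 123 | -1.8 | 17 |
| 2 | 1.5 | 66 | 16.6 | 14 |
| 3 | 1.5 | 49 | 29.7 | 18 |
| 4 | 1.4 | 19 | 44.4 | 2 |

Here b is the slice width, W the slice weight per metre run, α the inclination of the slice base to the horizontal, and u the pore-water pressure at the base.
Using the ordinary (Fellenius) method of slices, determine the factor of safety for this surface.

Ordinary method of slices: FS = Σ[c'·Δl_i + (W_i cosα_i − u_i·Δl_i)·tanφ'] / Σ W_i sinα_i, with Δl_i = b_i / cosα_i.
Slice 1: Δl = 3.0/cos(-1.8°) = 3.001 m; N'_1 = 123·cos(-1.8°) − 17·3.001 = 71.9; c'Δl = 8.40; W sinα = -3.9
Slice 2: Δl = 1.5/cos16.6° = 1.565 m; N'_2 = 66·cos16.6° − 14·1.565 = 41.3; c'Δl = 4.38; W sinα = 18.9
Slice 3: Δl = 1.5/cos29.7° = 1.727 m; N'_3 = 49·cos29.7° − 18·1.727 = 11.5; c'Δl = 4.84; W sinα = 24.3
Slice 4: Δl = 1.4/cos44.4° = 1.959 m; N'_4 = 19·cos44.4° − 2·1.959 = 9.7; c'Δl = 5.49; W sinα = 13.3
Σc'Δl = 23.1 kN/m; ΣN' = 134.4 kN/m; ΣW sinα = 52.6 kN/m
Resisting = 23.1 + 134.4·tan33.3° = 23.1 + 88.3 = 111.4 kN/m
FS = 111.4 / 52.6 = 2.119

FS = 2.12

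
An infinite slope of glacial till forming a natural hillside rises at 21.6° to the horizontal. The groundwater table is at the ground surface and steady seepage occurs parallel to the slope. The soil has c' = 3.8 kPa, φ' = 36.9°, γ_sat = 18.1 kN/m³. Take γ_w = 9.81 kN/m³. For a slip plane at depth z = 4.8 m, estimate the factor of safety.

With seepage parallel to the slope and the water table at the surface, the effective normal stress on the slip plane uses the buoyant unit weight γ' = γ_sat − γ_w while the driving shear stress uses γ_sat:
FS = [c' + γ' z cos²β tanφ'] / [γ_sat z sinβ cosβ]
γ' = 18.1 − 9.81 = 8.29 kN/m³
Numerator = 3.8 + 8.29·4.8·cos²21.6°·tan36.9° = 3.8 + 8.29·4.8·0.8645·0.7508 = 29.628 kPa
Denominator = 18.1·4.8·sin21.6°·cos21.6° = 18.1·4.8·0.3681·0.9298 = 29.737 kPa
FS = 29.628 / 29.737 = 0.996

FS = 1.00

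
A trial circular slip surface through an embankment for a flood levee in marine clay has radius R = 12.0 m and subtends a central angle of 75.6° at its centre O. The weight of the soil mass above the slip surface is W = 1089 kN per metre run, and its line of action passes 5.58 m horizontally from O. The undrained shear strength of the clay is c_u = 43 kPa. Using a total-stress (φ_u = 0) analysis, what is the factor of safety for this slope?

Taking moments about the centre O, the resisting moment is provided by the undrained shear strength acting along the arc:
Arc length L_a = R·θ = 12.0·(75.6°·π/180) = 12.0·1.3195 = 15.83 m
M_R = c_u·L_a·R = 43·15.83·12.0 = 8170.2 kN·m/m
M_D = W·d = 1089·5.58 = 6076.6 kN·m/m
FS = M_R / M_D = 8170.2 / 6076.6 = 1.345

FS = 1.34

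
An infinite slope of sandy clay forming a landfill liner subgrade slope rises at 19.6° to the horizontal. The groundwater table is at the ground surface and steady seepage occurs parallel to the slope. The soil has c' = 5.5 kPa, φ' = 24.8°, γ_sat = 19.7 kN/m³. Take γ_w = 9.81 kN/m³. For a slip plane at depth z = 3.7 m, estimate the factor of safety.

With seepage parallel to the slope and the water table at the surface, the effective normal stress on the slip plane uses the buoyant unit weight γ' = γ_sat − γ_w while the driving shear stress uses γ_sat:
FS = [c' + γ' z cos²β tanφ'] / [γ_sat z sinβ cosβ]
γ' = 19.7 − 9.81 = 9.89 kN/m³
Numerator = 5.5 + 9.89·3.7·cos²19.6°·tan24.8° = 5.5 + 9.89·3.7·0.8875·0.4621 = 20.506 kPa
Denominator = 19.7·3.7·sin19.6°·cos19.6° = 19.7·3.7·0.3355·0.9421 = 23.034 kPa
FS = 20.506 / 23.034 = 0.890

FS = 0.89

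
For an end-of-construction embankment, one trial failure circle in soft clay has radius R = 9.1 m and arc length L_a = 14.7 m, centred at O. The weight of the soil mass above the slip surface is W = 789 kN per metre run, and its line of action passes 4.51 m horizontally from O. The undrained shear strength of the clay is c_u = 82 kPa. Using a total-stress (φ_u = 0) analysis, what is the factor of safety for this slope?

Taking moments about the centre O, the resisting moment is provided by the undrained shear strength acting along the arc:
M_R = c_u·L_a·R = 82·14.70·9.1 = 10969.1 kN·m/m
M_D = W·d = 789·4.51 = 3558.4 kN·m/m
FS = M_R / M_D = 10969.1 / 3558.4 = 3.083

FS = 3.08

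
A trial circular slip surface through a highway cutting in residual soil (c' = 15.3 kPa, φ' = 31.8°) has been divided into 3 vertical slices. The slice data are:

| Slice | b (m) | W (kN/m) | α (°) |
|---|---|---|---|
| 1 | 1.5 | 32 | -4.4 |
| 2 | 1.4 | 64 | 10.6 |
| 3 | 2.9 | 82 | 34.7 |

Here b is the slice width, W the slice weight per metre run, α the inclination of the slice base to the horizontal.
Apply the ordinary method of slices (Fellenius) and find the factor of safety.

FS = 3.56

Ordinary method of slices: FS = Σ[c'·Δl_i + (W_i cosα_i)·tanφ'] / Σ W_i sinα_i, with Δl_i = b_i / cosα_i.
Slice 1: Δl = 1.5/cos(-4.4°) = 1.504 m; N'_1 = 32·cos(-4.4°) = 31.9; c'Δl = 23.02; W sinα = -2.5
Slice 2: Δl = 1.4/cos10.6° = 1.424 m; N'_2 = 64·cos10.6° = 62.9; c'Δl = 21.79; W sinα = 11.8
Slice 3: Δl = 2.9/cos34.7° = 3.527 m; N'_3 = 82·cos34.7° = 67.4; c'Δl = 53.97; W sinα = 46.7
Σc'Δl = 98.8 kN/m; ΣN' = 162.2 kN/m; ΣW sinα = 56.0 kN/m
Resisting = 98.8 + 162.2·tan31.8° = 98.8 + 100.6 = 199.4 kN/m
FS = 199.4 / 56.0 = 3.560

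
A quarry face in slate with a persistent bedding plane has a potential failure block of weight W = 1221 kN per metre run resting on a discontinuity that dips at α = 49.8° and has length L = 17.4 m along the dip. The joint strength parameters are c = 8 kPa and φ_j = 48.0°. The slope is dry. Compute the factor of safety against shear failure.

Resolving the block weight along and normal to the plane and applying the Mohr–Coulomb strength on the joint:
N' = W cosα = 1221·cos49.8° = 788.1 kN/m
Driving force T = W sinα = 1221·sin49.8° = 932.6 kN/m
Resisting force R = c·L + N'·tanφ_j = 8·17.4 + 788.1·tan48.0° = 139.2 + 875.3 = 1014.5 kN/m
FS = R / T = 1014.5 / 932.6 = 1.088

FS = 1.09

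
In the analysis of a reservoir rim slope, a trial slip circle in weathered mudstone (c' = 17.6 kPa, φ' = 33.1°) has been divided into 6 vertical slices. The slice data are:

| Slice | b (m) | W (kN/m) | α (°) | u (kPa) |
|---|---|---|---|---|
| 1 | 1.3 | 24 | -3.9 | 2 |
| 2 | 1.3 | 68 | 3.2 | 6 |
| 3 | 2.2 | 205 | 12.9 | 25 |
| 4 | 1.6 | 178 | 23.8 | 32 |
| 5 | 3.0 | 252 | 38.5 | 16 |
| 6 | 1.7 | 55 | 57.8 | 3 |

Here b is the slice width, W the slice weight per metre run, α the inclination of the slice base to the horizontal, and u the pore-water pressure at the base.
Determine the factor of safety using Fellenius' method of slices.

Ordinary method of slices: FS = Σ[c'·Δl_i + (W_i cosα_i − u_i·Δl_i)·tanφ'] / Σ W_i sinα_i, with Δl_i = b_i / cosα_i.
Slice 1: Δl = 1.3/cos(-3.9°) = 1.303 m; N'_1 = 24·cos(-3.9°) − 2·1.303 = 21.3; c'Δl = 22.93; W sinα = -1.6
Slice 2: Δl = 1.3/cos3.2° = 1.302 m; N'_2 = 68·cos3.2° − 6·1.302 = 60.1; c'Δl = 22.92; W sinα = 3.8
Slice 3: Δl = 2.2/cos12.9° = 2.257 m; N'_3 = 205·cos12.9° − 25·2.257 = 143.4; c'Δl = 39.72; W sinα = 45.8
Slice 4: Δl = 1.6/cos23.8° = 1.749 m; N'_4 = 178·cos23.8° − 32·1.749 = 106.9; c'Δl = 30.78; W sinα = 71.8
Slice 5: Δl = 3.0/cos38.5° = 3.833 m; N'_5 = 252·cos38.5° − 16·3.833 = 135.9; c'Δl = 67.47; W sinα = 156.9
Slice 6: Δl = 1.7/cos57.8° = 3.190 m; N'_6 = 55·cos57.8° − 3·3.190 = 19.7; c'Δl = 56.15; W sinα = 46.5
Σc'Δl = 240.0 kN/m; ΣN' = 487.3 kN/m; ΣW sinα = 323.2 kN/m
Resisting = 240.0 + 487.3·tan33.1° = 240.0 + 317.7 = 557.7 kN/m
FS = 557.7 / 323.2 = 1.726

FS = 1.73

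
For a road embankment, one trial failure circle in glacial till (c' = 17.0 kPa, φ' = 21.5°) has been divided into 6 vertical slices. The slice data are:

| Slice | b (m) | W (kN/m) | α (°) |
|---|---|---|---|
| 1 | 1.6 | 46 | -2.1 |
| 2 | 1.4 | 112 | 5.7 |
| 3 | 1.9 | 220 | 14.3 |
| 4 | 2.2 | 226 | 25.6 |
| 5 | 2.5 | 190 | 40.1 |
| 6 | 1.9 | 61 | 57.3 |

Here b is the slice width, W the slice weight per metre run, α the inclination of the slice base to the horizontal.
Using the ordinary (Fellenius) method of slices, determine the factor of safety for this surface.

FS = 1.60

Ordinary method of slices: FS = Σ[c'·Δl_i + (W_i cosα_i)·tanφ'] / Σ W_i sinα_i, with Δl_i = b_i / cosα_i.
Slice 1: Δl = 1.6/cos(-2.1°) = 1.601 m; N'_1 = 46·cos(-2.1°) = 46.0; c'Δl = 27.22; W sinα = -1.7
Slice 2: Δl = 1.4/cos5.7° = 1.407 m; N'_2 = 112·cos5.7° = 111.4; c'Δl = 23.92; W sinα = 11.1
Slice 3: Δl = 1.9/cos14.3° = 1.961 m; N'_3 = 220·cos14.3° = 213.2; c'Δl = 33.33; W sinα = 54.3
Slice 4: Δl = 2.2/cos25.6° = 2.439 m; N'_4 = 226·cos25.6° = 203.8; c'Δl = 41.47; W sinα = 97.7
Slice 5: Δl = 2.5/cos40.1° = 3.268 m; N'_5 = 190·cos40.1° = 145.3; c'Δl = 55.56; W sinα = 122.4
Slice 6: Δl = 1.9/cos57.3° = 3.517 m; N'_6 = 61·cos57.3° = 33.0; c'Δl = 59.79; W sinα = 51.3
Σc'Δl = 241.3 kN/m; ΣN' = 752.7 kN/m; ΣW sinα = 335.1 kN/m
Resisting = 241.3 + 752.7·tan21.5° = 241.3 + 296.5 = 537.8 kN/m
FS = 537.8 / 335.1 = 1.605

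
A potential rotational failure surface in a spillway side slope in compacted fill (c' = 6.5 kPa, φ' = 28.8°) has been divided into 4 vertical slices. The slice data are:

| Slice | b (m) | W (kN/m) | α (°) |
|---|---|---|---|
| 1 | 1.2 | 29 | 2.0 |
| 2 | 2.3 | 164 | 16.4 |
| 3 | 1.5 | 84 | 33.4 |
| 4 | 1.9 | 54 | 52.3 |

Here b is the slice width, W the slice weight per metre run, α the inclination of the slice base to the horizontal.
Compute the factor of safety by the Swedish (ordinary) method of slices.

FS = 1.57

Ordinary method of slices: FS = Σ[c'·Δl_i + (W_i cosα_i)·tanφ'] / Σ W_i sinα_i, with Δl_i = b_i / cosα_i.
Slice 1: Δl = 1.2/cos2.0° = 1.201 m; N'_1 = 29·cos2.0° = 29.0; c'Δl = 7.80; W sinα = 1.0
Slice 2: Δl = 2.3/cos16.4° = 2.398 m; N'_2 = 164·cos16.4° = 157.3; c'Δl = 15.58; W sinα = 46.3
Slice 3: Δl = 1.5/cos33.4° = 1.797 m; N'_3 = 84·cos33.4° = 70.1; c'Δl = 11.68; W sinα = 46.2
Slice 4: Δl = 1.9/cos52.3° = 3.107 m; N'_4 = 54·cos52.3° = 33.0; c'Δl = 20.20; W sinα = 42.7
Σc'Δl = 55.3 kN/m; ΣN' = 289.5 kN/m; ΣW sinα = 136.3 kN/m
Resisting = 55.3 + 289.5·tan28.8° = 55.3 + 159.1 = 214.4 kN/m
FS = 214.4 / 136.3 = 1.573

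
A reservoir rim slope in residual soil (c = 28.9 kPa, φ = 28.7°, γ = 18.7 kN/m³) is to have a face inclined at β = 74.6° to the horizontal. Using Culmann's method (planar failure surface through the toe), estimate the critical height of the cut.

H_c = 17.19 m

Culmann's analysis gives the critical failure plane at α_cr = (β + φ)/2 = (74.6 + 28.7)/2 = 51.6°, and the critical height
H_c = (4c/γ) · sinβ cosφ / [1 − cos(β − φ)]
    = (4·28.9/18.7) · sin74.6°·cos28.7° / [1 − cos(45.9°)]
    = 6.182 · 0.9641·0.8771 / [1 − 0.6959]
    = 6.182 · 0.8457 / 0.3041
    = 17.19 m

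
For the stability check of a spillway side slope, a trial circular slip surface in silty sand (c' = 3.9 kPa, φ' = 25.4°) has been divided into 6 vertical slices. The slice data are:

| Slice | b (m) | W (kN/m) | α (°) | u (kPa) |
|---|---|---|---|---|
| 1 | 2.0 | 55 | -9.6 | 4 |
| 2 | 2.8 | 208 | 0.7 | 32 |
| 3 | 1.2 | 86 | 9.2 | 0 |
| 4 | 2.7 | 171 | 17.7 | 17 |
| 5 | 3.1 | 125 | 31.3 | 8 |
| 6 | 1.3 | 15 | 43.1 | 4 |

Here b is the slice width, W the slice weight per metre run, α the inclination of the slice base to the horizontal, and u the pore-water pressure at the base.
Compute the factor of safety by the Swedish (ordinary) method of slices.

Ordinary method of slices: FS = Σ[c'·Δl_i + (W_i cosα_i − u_i·Δl_i)·tanφ'] / Σ W_i sinα_i, with Δl_i = b_i / cosα_i.
Slice 1: Δl = 2.0/cos(-9.6°) = 2.028 m; N'_1 = 55·cos(-9.6°) − 4·2.028 = 46.1; c'Δl = 7.91; W sinα = -9.2
Slice 2: Δl = 2.8/cos0.7° = 2.800 m; N'_2 = 208·cos0.7° − 32·2.800 = 118.4; c'Δl = 10.92; W sinα = 2.5
Slice 3: Δl = 1.2/cos9.2° = 1.216 m; N'_3 = 86·cos9.2° − 0·1.216 = 84.9; c'Δl = 4.74; W sinα = 13.7
Slice 4: Δl = 2.7/cos17.7° = 2.834 m; N'_4 = 171·cos17.7° − 17·2.834 = 114.7; c'Δl = 11.05; W sinα = 52.0
Slice 5: Δl = 3.1/cos31.3° = 3.628 m; N'_5 = 125·cos31.3° − 8·3.628 = 77.8; c'Δl = 14.15; W sinα = 64.9
Slice 6: Δl = 1.3/cos43.1° = 1.780 m; N'_6 = 15·cos43.1° − 4·1.780 = 3.8; c'Δl = 6.94; W sinα = 10.2
Σc'Δl = 55.7 kN/m; ΣN' = 445.7 kN/m; ΣW sinα = 134.3 kN/m
Resisting = 55.7 + 445.7·tan25.4° = 55.7 + 211.6 = 267.4 kN/m
FS = 267.4 / 134.3 = 1.991

FS = 1.99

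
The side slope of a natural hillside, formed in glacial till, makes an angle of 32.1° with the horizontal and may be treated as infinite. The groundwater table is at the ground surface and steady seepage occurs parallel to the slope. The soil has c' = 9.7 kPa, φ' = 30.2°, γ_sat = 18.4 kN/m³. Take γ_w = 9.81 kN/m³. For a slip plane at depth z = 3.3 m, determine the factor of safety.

With seepage parallel to the slope and the water table at the surface, the effective normal stress on the slip plane uses the buoyant unit weight γ' = γ_sat − γ_w while the driving shear stress uses γ_sat:
FS = [c' + γ' z cos²β tanφ'] / [γ_sat z sinβ cosβ]
γ' = 18.4 − 9.81 = 8.59 kN/m³
Numerator = 9.7 + 8.59·3.3·cos²32.1°·tan30.2° = 9.7 + 8.59·3.3·0.7176·0.5820 = 21.539 kPa
Denominator = 18.4·3.3·sin32.1°·cos32.1° = 18.4·3.3·0.5314·0.8471 = 27.334 kPa
FS = 21.539 / 27.334 = 0.788

FS = 0.79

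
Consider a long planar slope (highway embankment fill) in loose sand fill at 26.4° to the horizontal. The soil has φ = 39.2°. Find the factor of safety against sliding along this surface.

FS = 1.64

For a dry cohesionless infinite slope the factor of safety is FS = tanφ / tanβ.
FS = tan39.2° / tan26.4° = 0.8156 / 0.4964 = 1.643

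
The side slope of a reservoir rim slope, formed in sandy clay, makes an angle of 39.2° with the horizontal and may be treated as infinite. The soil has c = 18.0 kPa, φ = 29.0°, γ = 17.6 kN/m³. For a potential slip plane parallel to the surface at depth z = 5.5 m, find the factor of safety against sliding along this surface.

FS = 1.06

For an infinite slope with a slip plane parallel to the surface (no pore pressure): FS = [c + γz cos²β tanφ] / [γz sinβ cosβ].
γz = 17.6·5.5 = 96.80 kN/m²
Numerator = 18.0 + 96.80·cos²39.2°·tan29.0° = 18.0 + 96.80·0.6005·0.5543 = 50.223 kPa
Denominator = 96.80·sin39.2°·cos39.2° = 96.80·0.6320·0.7749 = 47.411 kPa
FS = 50.223 / 47.411 = 1.059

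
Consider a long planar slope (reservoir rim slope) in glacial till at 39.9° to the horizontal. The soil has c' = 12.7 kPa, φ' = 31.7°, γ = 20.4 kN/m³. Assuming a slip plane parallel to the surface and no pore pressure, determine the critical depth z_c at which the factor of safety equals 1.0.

Setting FS = 1.00 in FS = [c' + γz cos²β tanφ'] / [γz sinβ cosβ] and solving for z:
z = c' / [γ cosβ (FS·sinβ − cosβ·tanφ')]
  = 12.7 / [20.4·cos39.9°·(1.00·sin39.9° − cos39.9°·tan31.7°)]
  = 12.7 / [20.4·0.7672·(1.00·0.6414 − 0.7672·0.6176)]
  = 12.7 / 2.6236 = 4.841 m

z_c = 4.84 m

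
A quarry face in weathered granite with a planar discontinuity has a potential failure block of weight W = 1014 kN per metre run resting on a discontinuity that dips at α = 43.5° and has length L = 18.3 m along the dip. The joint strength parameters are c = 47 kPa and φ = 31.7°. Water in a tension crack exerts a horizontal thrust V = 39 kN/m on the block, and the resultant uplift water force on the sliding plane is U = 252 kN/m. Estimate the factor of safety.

Resolving the block weight along and normal to the plane and applying the Mohr–Coulomb strength on the joint:
N' = W cosα − U − V sinα = 1014·cos43.5° − 252 − 39·sin43.5° = 456.7 kN/m
Driving force T = W sinα + V cosα = 1014·sin43.5° + 39·cos43.5° = 726.3 kN/m
Resisting force R = c·L + N'·tanφ = 47·18.3 + 456.7·tan31.7° = 860.1 + 282.1 = 1142.2 kN/m
FS = R / T = 1142.2 / 726.3 = 1.573

FS = 1.57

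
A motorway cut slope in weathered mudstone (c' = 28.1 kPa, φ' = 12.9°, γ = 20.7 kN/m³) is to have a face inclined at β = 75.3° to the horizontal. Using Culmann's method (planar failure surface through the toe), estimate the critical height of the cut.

Culmann's analysis gives the critical failure plane at α_cr = (β + φ')/2 = (75.3 + 12.9)/2 = 44.1°, and the critical height
H_c = (4c'/γ) · sinβ cosφ' / [1 − cos(β − φ')]
    = (4·28.1/20.7) · sin75.3°·cos12.9° / [1 − cos(62.4°)]
    = 5.430 · 0.9673·0.9748 / [1 − 0.4633]
    = 5.430 · 0.9429 / 0.5367
    = 9.54 m

H_c = 9.54 m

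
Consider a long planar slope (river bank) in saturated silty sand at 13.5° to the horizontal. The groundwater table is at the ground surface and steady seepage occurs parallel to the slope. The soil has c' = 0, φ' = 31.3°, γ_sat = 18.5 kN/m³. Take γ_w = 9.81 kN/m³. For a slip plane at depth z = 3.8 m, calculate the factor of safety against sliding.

FS = 1.19

With seepage parallel to the slope and the water table at the surface, the effective normal stress on the slip plane uses the buoyant unit weight γ' = γ_sat − γ_w while the driving shear stress uses γ_sat:
FS = [c' + γ' z cos²β tanφ'] / [γ_sat z sinβ cosβ]
(For c' = 0 this reduces to FS = (γ'/γ_sat)·tanφ'/tanβ.)
γ' = 18.5 − 9.81 = 8.69 kN/m³
Numerator = 0.0 + 8.69·3.8·cos²13.5°·tan31.3° = 0.0 + 8.69·3.8·0.9455·0.6080 = 18.984 kPa
Denominator = 18.5·3.8·sin13.5°·cos13.5° = 18.5·3.8·0.2334·0.9724 = 15.958 kPa
FS = 18.984 / 15.958 = 1.190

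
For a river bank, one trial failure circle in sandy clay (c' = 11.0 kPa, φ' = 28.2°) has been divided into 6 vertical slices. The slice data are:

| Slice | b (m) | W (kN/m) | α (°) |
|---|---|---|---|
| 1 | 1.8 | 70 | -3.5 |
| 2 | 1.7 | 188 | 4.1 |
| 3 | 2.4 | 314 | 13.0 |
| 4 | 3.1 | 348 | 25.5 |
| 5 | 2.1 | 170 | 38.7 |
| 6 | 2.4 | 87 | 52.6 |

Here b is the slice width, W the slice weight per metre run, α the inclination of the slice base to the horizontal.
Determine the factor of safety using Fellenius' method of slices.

FS = 1.84

Ordinary method of slices: FS = Σ[c'·Δl_i + (W_i cosα_i)·tanφ'] / Σ W_i sinα_i, with Δl_i = b_i / cosα_i.
Slice 1: Δl = 1.8/cos(-3.5°) = 1.803 m; N'_1 = 70·cos(-3.5°) = 69.9; c'Δl = 19.84; W sinα = -4.3
Slice 2: Δl = 1.7/cos4.1° = 1.704 m; N'_2 = 188·cos4.1° = 187.5; c'Δl = 18.75; W sinα = 13.4
Slice 3: Δl = 2.4/cos13.0° = 2.463 m; N'_3 = 314·cos13.0° = 306.0; c'Δl = 27.09; W sinα = 70.6
Slice 4: Δl = 3.1/cos25.5° = 3.435 m; N'_4 = 348·cos25.5° = 314.1; c'Δl = 37.78; W sinα = 149.8
Slice 5: Δl = 2.1/cos38.7° = 2.691 m; N'_5 = 170·cos38.7° = 132.7; c'Δl = 29.60; W sinα = 106.3
Slice 6: Δl = 2.4/cos52.6° = 3.951 m; N'_6 = 87·cos52.6° = 52.8; c'Δl = 43.47; W sinα = 69.1
Σc'Δl = 176.5 kN/m; ΣN' = 1063.0 kN/m; ΣW sinα = 405.0 kN/m
Resisting = 176.5 + 1063.0·tan28.2° = 176.5 + 570.0 = 746.5 kN/m
FS = 746.5 / 405.0 = 1.843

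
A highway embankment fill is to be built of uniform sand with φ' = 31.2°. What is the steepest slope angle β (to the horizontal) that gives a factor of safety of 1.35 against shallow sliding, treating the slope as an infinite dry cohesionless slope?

β = 24.2°

For an infinite dry cohesionless slope FS = tanφ'/tanβ, so tanβ = tanφ' / FS.
tanβ = tan31.2° / 1.35 = 0.6056 / 1.35 = 0.4486
β = arctan(0.4486) = 24.16°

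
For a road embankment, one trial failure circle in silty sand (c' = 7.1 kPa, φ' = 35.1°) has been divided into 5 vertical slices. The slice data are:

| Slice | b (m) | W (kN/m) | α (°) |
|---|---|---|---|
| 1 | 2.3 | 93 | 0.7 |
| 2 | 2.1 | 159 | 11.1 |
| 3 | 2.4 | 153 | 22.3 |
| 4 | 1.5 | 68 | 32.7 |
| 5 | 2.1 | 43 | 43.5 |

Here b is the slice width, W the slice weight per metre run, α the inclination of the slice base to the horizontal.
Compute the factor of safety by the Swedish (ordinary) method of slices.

FS = 2.69

Ordinary method of slices: FS = Σ[c'·Δl_i + (W_i cosα_i)·tanφ'] / Σ W_i sinα_i, with Δl_i = b_i / cosα_i.
Slice 1: Δl = 2.3/cos0.7° = 2.300 m; N'_1 = 93·cos0.7° = 93.0; c'Δl = 16.33; W sinα = 1.1
Slice 2: Δl = 2.1/cos11.1° = 2.140 m; N'_2 = 159·cos11.1° = 156.0; c'Δl = 15.19; W sinα = 30.6
Slice 3: Δl = 2.4/cos22.3° = 2.594 m; N'_3 = 153·cos22.3° = 141.6; c'Δl = 18.42; W sinα = 58.1
Slice 4: Δl = 1.5/cos32.7° = 1.783 m; N'_4 = 68·cos32.7° = 57.2; c'Δl = 12.66; W sinα = 36.7
Slice 5: Δl = 2.1/cos43.5° = 2.895 m; N'_5 = 43·cos43.5° = 31.2; c'Δl = 20.55; W sinα = 29.6
Σc'Δl = 83.2 kN/m; ΣN' = 479.0 kN/m; ΣW sinα = 156.1 kN/m
Resisting = 83.2 + 479.0·tan35.1° = 83.2 + 336.6 = 419.8 kN/m
FS = 419.8 / 156.1 = 2.689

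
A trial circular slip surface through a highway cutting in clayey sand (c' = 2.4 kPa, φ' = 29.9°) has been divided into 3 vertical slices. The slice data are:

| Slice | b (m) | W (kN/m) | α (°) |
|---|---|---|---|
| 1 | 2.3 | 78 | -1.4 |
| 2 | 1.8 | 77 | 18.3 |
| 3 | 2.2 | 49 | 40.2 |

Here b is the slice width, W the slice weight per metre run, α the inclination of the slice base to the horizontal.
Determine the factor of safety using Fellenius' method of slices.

FS = 2.33

Ordinary method of slices: FS = Σ[c'·Δl_i + (W_i cosα_i)·tanφ'] / Σ W_i sinα_i, with Δl_i = b_i / cosα_i.
Slice 1: Δl = 2.3/cos(-1.4°) = 2.301 m; N'_1 = 78·cos(-1.4°) = 78.0; c'Δl = 5.52; W sinα = -1.9
Slice 2: Δl = 1.8/cos18.3° = 1.896 m; N'_2 = 77·cos18.3° = 73.1; c'Δl = 4.55; W sinα = 24.2
Slice 3: Δl = 2.2/cos40.2° = 2.880 m; N'_3 = 49·cos40.2° = 37.4; c'Δl = 6.91; W sinα = 31.6
Σc'Δl = 17.0 kN/m; ΣN' = 188.5 kN/m; ΣW sinα = 53.9 kN/m
Resisting = 17.0 + 188.5·tan29.9° = 17.0 + 108.4 = 125.4 kN/m
FS = 125.4 / 53.9 = 2.326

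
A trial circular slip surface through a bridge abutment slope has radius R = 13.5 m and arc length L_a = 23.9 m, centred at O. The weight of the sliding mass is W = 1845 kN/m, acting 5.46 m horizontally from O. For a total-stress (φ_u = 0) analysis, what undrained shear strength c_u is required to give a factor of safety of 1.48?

c_u = 46.2 kPa

FS = c_u·L_a·R / (W·d), so c_u = FS·W·d / (L_a·R).
c_u = 1.48·1845·5.46 / (23.90·13.5) = 14909.1 / 322.65 = 46.21 kPa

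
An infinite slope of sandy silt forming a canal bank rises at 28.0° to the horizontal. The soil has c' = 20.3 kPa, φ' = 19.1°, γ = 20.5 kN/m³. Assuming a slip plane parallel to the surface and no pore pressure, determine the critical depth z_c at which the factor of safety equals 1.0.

z_c = 6.85 m

Setting FS = 1.00 in FS = [c' + γz cos²β tanφ'] / [γz sinβ cosβ] and solving for z:
z = c' / [γ cosβ (FS·sinβ − cosβ·tanφ')]
  = 20.3 / [20.5·cos28.0°·(1.00·sin28.0° − cos28.0°·tan19.1°)]
  = 20.3 / [20.5·0.8829·(1.00·0.4695 − 0.8829·0.3463)]
  = 20.3 / 2.9635 = 6.850 m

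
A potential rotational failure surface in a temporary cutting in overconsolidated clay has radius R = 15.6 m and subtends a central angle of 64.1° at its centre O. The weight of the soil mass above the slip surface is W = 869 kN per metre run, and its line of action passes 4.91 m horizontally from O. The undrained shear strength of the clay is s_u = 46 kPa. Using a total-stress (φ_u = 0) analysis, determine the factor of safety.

FS = 2.94

Taking moments about the centre O, the resisting moment is provided by the undrained shear strength acting along the arc:
Arc length L_a = R·θ = 15.6·(64.1°·π/180) = 15.6·1.1188 = 17.45 m
M_R = s_u·L_a·R = 46·17.45·15.6 = 12524.0 kN·m/m
M_D = W·d = 869·4.91 = 4266.8 kN·m/m
FS = M_R / M_D = 12524.0 / 4266.8 = 2.935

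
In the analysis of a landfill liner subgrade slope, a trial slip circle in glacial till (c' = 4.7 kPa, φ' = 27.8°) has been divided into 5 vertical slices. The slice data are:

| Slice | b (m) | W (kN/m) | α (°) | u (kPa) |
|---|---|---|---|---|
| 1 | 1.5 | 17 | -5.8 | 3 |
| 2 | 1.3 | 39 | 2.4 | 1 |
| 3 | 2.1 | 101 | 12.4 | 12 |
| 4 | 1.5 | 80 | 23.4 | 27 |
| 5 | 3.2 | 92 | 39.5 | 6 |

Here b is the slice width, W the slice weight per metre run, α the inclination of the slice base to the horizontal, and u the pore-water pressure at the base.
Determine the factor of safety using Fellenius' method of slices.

FS = 1.39

Ordinary method of slices: FS = Σ[c'·Δl_i + (W_i cosα_i − u_i·Δl_i)·tanφ'] / Σ W_i sinα_i, with Δl_i = b_i / cosα_i.
Slice 1: Δl = 1.5/cos(-5.8°) = 1.508 m; N'_1 = 17·cos(-5.8°) − 3·1.508 = 12.4; c'Δl = 7.09; W sinα = -1.7
Slice 2: Δl = 1.3/cos2.4° = 1.301 m; N'_2 = 39·cos2.4° − 1·1.301 = 37.7; c'Δl = 6.12; W sinα = 1.6
Slice 3: Δl = 2.1/cos12.4° = 2.150 m; N'_3 = 101·cos12.4° − 12·2.150 = 72.8; c'Δl = 10.11; W sinα = 21.7
Slice 4: Δl = 1.5/cos23.4° = 1.634 m; N'_4 = 80·cos23.4° − 27·1.634 = 29.3; c'Δl = 7.68; W sinα = 31.8
Slice 5: Δl = 3.2/cos39.5° = 4.147 m; N'_5 = 92·cos39.5° − 6·4.147 = 46.1; c'Δl = 19.49; W sinα = 58.5
Σc'Δl = 50.5 kN/m; ΣN' = 198.3 kN/m; ΣW sinα = 111.9 kN/m
Resisting = 50.5 + 198.3·tan27.8° = 50.5 + 104.5 = 155.0 kN/m
FS = 155.0 / 111.9 = 1.385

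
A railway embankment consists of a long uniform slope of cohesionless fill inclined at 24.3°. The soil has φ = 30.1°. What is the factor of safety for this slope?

For a dry cohesionless infinite slope the factor of safety is FS = tanφ / tanβ.
FS = tan30.1° / tan24.3° = 0.5797 / 0.4515 = 1.284

FS = 1.28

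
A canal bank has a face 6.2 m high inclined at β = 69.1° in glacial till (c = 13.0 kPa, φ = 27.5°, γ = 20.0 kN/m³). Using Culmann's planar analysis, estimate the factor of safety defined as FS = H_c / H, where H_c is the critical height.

H_c = (4c/γ) · sinβ cosφ / [1 − cos(β − φ)]
    = (4·13.0/20.0) · sin69.1°·cos27.5° / [1 − cos41.6°]
    = 2.600 · 0.8286 / 0.2522 = 8.54 m
FS = H_c / H = 8.54 / 6.2 = 1.378

FS = 1.38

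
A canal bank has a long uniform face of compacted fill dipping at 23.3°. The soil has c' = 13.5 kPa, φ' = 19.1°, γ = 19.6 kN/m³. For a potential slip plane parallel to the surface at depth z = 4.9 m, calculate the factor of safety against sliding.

For an infinite slope with a slip plane parallel to the surface (no pore pressure): FS = [c' + γz cos²β tanφ'] / [γz sinβ cosβ].
γz = 19.6·4.9 = 96.04 kN/m²
Numerator = 13.5 + 96.04·cos²23.3°·tan19.1° = 13.5 + 96.04·0.8435·0.3463 = 41.554 kPa
Denominator = 96.04·sin23.3°·cos23.3° = 96.04·0.3955·0.9184 = 34.890 kPa
FS = 41.554 / 34.890 = 1.191

FS = 1.19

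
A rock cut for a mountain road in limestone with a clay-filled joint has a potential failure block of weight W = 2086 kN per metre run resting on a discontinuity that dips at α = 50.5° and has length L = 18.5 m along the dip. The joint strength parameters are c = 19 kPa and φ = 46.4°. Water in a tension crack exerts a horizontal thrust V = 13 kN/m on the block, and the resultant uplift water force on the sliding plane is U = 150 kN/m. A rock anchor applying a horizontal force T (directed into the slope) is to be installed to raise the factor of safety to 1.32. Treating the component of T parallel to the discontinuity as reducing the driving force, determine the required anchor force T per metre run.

T = 339 kN/m

Resolving forces along and normal to the sliding plane, with the horizontal anchor force T adding T·sinα to the effective normal force and T·cosα acting up the plane against the driving force:
FS = [cL + (W cosα − U − V sinα + T sinα) tanφ] / [W sinα + V cosα − T cosα]
Without the anchor: N' = 1166.8 kN/m, driving T_d = 1617.9 kN/m, resisting R = 19·18.5 + 1166.8·tan46.4° = 1576.8 kN/m, FS = 0.97.
Setting FS = 1.32 and solving for T:
1.32·(1617.9 − T cos50.5°) = 1576.8 + T sin50.5°·tan46.4°
T·(sin50.5°·tan46.4° + 1.32·cos50.5°) = 1.32·1617.9 − 1576.8
T·(0.7716·1.0501 + 1.32·0.6361) = 2135.6 − 1576.8 = 558.8
T·1.6499 = 558.8
T = 338.7 kN/m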